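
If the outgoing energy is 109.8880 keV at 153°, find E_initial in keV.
185.2000 keV

Convert final energy to wavelength (hc ≈ 1239.842 keV·pm):
λ' = hc/E' = 1239.842 / 109.8880 = 11.2828 pm

Calculate the Compton shift:
Δλ = λ_C(1 - cos(153°))
Δλ = 2.4263 × (1 - cos(153°))
Δλ = 4.5882 pm

Initial wavelength:
λ = λ' - Δλ = 11.2828 - 4.5882 = 6.6946 pm

Initial energy:
E = hc/λ = 1239.842 / 6.6946 = 185.2000 keV

(Intermediate values are shown rounded; full precision is carried through to the final answer.)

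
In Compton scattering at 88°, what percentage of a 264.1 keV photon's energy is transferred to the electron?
0.3328 (or 33.28%)

Calculate initial and final photon energies:

Initial: E₀ = 264.1 keV → λ₀ = 4.6946 pm
Compton shift: Δλ = 2.3416 pm
Final wavelength: λ' = 7.0362 pm
Final energy: E' = 176.2084 keV

Fractional energy loss:
(E₀ - E')/E₀ = (264.1000 - 176.2084)/264.1000
= 87.8916/264.1000
= 0.3328
= 33.28%

(Intermediate values are shown rounded; full precision is carried through to the final answer.)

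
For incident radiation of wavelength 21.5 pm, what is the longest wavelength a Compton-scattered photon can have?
26.3526 pm (at θ = 180°)

The Compton shift is Δλ = λ_C(1 − cos θ).

Since cos θ ranges from −1 to 1, the factor (1 − cos θ) ranges from 0 to 2; the maximum shift occurs at θ = 180° (backscattering):
Δλ_max = 2λ_C = 2 × 2.4263 pm = 4.8526 pm

Maximum scattered wavelength:
λ'_max = λ₀ + Δλ_max = 21.5 + 4.8526 = 26.3526 pm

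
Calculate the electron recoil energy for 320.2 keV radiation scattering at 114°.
150.0151 keV

By energy conservation: K_e = E_initial - E_final

First find the scattered photon energy:
Initial wavelength: λ = hc/E = 3.8721 pm
Compton shift: Δλ = λ_C(1 - cos(114°)) = 3.4132 pm
Final wavelength: λ' = 3.8721 + 3.4132 = 7.2853 pm
Final photon energy: E' = hc/λ' = 170.1849 keV

Electron kinetic energy:
K_e = E - E' = 320.2000 - 170.1849 = 150.0151 keV

(Intermediate values are shown rounded; full precision is carried through to the final answer.)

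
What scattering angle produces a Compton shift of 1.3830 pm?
64.53°

From the Compton formula Δλ = λ_C(1 - cos θ), we can solve for θ:

cos θ = 1 - Δλ/λ_C

Given:
- Δλ = 1.3830 pm
- λ_C = h/(m_e·c) ≈ 2.42631024 pm

cos θ = 1 - 1.3830/2.42631024
cos θ = 1 - 0.570001
cos θ = 0.429999

θ = arccos(0.429999)
θ = 64.53°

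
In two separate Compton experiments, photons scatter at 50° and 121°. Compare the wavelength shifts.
121° produces the larger shift by a factor of 4.241

Calculate both shifts using Δλ = λ_C(1 - cos θ):

For θ₁ = 50°:
Δλ₁ = 2.4263 × (1 - cos(50°))
Δλ₁ = 2.4263 × 0.3572
Δλ₁ = 0.8667 pm

For θ₂ = 121°:
Δλ₂ = 2.4263 × (1 - cos(121°))
Δλ₂ = 2.4263 × 1.5150
Δλ₂ = 3.6760 pm

The 121° angle produces the larger shift.
Ratio: 3.6760/0.8667 = 4.241

(Intermediate values are shown rounded; full precision is carried through to the final answer.)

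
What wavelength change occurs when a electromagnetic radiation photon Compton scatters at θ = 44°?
0.6810 pm

Using the Compton scattering formula:
Δλ = λ_C(1 - cos θ)

where λ_C = h/(m_e·c) ≈ 2.4263 pm is the Compton wavelength of an electron.

For θ = 44°:
cos(44°) = 0.7193
1 - cos(44°) = 0.2807

Δλ = 2.4263 × 0.2807
Δλ = 0.6810 pm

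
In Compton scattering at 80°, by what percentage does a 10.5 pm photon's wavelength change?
19.0951%

Calculate the Compton shift:
Δλ = λ_C(1 - cos(80°))
Δλ = 2.4263 × (1 - cos(80°))
Δλ = 2.4263 × 0.8264
Δλ = 2.0050 pm

Percentage change:
(Δλ/λ₀) × 100 = (2.0050/10.5) × 100
= 19.0951%

(Intermediate values are shown rounded; full precision is carried through to the final answer.)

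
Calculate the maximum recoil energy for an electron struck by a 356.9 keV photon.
207.9976 keV

Maximum energy transfer occurs at θ = 180° (backscattering).

Initial photon: E₀ = 356.9 keV → λ₀ = 3.4739 pm

Maximum Compton shift (at 180°):
Δλ_max = 2λ_C = 2 × 2.4263 = 4.8526 pm

Final wavelength:
λ' = 3.4739 + 4.8526 = 8.3265 pm

Minimum photon energy (maximum energy to electron):
E'_min = hc/λ' = 148.9024 keV

Maximum electron kinetic energy:
K_max = E₀ - E'_min = 356.9000 - 148.9024 = 207.9976 keV

(Intermediate values are shown rounded; full precision is carried through to the final answer.)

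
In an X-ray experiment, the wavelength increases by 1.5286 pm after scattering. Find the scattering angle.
68.29°

From the Compton formula Δλ = λ_C(1 - cos θ), we can solve for θ:

cos θ = 1 - Δλ/λ_C

Given:
- Δλ = 1.5286 pm
- λ_C = h/(m_e·c) ≈ 2.42631024 pm

cos θ = 1 - 1.5286/2.42631024
cos θ = 1 - 0.630010
cos θ = 0.369990

θ = arccos(0.369990)
θ = 68.29°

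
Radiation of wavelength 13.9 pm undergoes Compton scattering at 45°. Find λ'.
14.6106 pm

Using the Compton formula: λ' = λ + λ_C(1 − cos θ)

For θ = 45°, cos θ = √2/2 (exact) ≈ 0.7071, so:
1 − cos 45° = 1 − (√2/2) ≈ 0.2929

Δλ = λ_C × 0.2929 = 2.4263 × 0.2929 = 0.7106 pm

λ' = 13.9 + 0.7106 = 14.6106 pm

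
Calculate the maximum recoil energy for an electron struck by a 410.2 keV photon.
252.7628 keV

Maximum energy transfer occurs at θ = 180° (backscattering).

Initial photon: E₀ = 410.2 keV → λ₀ = 3.0225 pm

Maximum Compton shift (at 180°):
Δλ_max = 2λ_C = 2 × 2.4263 = 4.8526 pm

Final wavelength:
λ' = 3.0225 + 4.8526 = 7.8752 pm

Minimum photon energy (maximum energy to electron):
E'_min = hc/λ' = 157.4372 keV

Maximum electron kinetic energy:
K_max = E₀ - E'_min = 410.2000 - 157.4372 = 252.7628 keV

(Intermediate values are shown rounded; full precision is carried through to the final answer.)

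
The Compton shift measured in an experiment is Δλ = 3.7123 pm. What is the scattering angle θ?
122.01°

From the Compton formula Δλ = λ_C(1 - cos θ), we can solve for θ:

cos θ = 1 - Δλ/λ_C

Given:
- Δλ = 3.7123 pm
- λ_C = h/(m_e·c) ≈ 2.42631024 pm

cos θ = 1 - 3.7123/2.42631024
cos θ = 1 - 1.530019
cos θ = -0.530019

θ = arccos(-0.530019)
θ = 122.01°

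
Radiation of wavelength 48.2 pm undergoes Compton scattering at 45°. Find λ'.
48.9106 pm

Using the Compton formula: λ' = λ + λ_C(1 − cos θ)

For θ = 45°, cos θ = √2/2 (exact) ≈ 0.7071, so:
1 − cos 45° = 1 − (√2/2) ≈ 0.2929

Δλ = λ_C × 0.2929 = 2.4263 × 0.2929 = 0.7106 pm

λ' = 48.2 + 0.7106 = 48.9106 pm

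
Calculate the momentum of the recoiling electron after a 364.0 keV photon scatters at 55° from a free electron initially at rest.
1.6373e-22 kg·m/s

The electron is initially at rest, so by conservation of momentum:
p⃗_e = p⃗₀ − p⃗'  (incident photon momentum minus scattered photon momentum)

Photon momentum magnitudes (p = h/λ = E/c):
λ₀ = hc/E₀ = 3.4062 pm → p₀ = h/λ₀ = 1.9453e-22 kg·m/s
Δλ = λ_C(1 − cos 55°) = 1.0346 pm
λ' = 4.4408 pm → p' = h/λ' = 1.4921e-22 kg·m/s

The scattered photon makes angle θ = 55° with the incident direction, so by the law of cosines:
|p⃗_e|² = p₀² + p'² − 2p₀p'cos θ
|p⃗_e|² = (1.9453e-22)² + (1.4921e-22)² − 2·1.9453e-22·1.4921e-22·cos(55°)
|p⃗_e| = 1.6373e-22 kg·m/s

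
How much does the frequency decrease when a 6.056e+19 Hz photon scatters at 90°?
1.992e+19 Hz (decrease)

Convert frequency to wavelength (c = 299792458 m/s):
λ₀ = c/f₀ = 299792458/6.056e+19 = 4.9503378e-12 m = 4.9503 pm

Calculate Compton shift:
Δλ = λ_C(1 - cos(90°)) = 2.4263 pm

Final wavelength:
λ' = λ₀ + Δλ = 4.9503 + 2.4263 = 7.3766 pm

Final frequency:
f' = c/λ' = 299792458/7.3766480e-12 = 4.0640743e+19 Hz

Frequency shift (decrease):
Δf = f₀ - f' = 6.056e+19 - 4.0640743e+19 = 1.992e+19 Hz

(Intermediate values are shown rounded; full precision is carried through to the final answer.)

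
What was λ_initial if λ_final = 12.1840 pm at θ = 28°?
11.9000 pm

From λ' = λ + Δλ, we have λ = λ' - Δλ

First calculate the Compton shift:
Δλ = λ_C(1 - cos θ)
Δλ = 2.4263 × (1 - cos(28°))
Δλ = 2.4263 × 0.1171
Δλ = 0.2840 pm

Initial wavelength:
λ = λ' - Δλ
λ = 12.1840 - 0.2840
λ = 11.9000 pm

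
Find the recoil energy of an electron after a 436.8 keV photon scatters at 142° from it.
264.0415 keV

By energy conservation: K_e = E_initial - E_final

First find the scattered photon energy:
Initial wavelength: λ = hc/E = 2.8385 pm
Compton shift: Δλ = λ_C(1 - cos(142°)) = 4.3383 pm
Final wavelength: λ' = 2.8385 + 4.3383 = 7.1767 pm
Final photon energy: E' = hc/λ' = 172.7585 keV

Electron kinetic energy:
K_e = E - E' = 436.8000 - 172.7585 = 264.0415 keV

(Intermediate values are shown rounded; full precision is carried through to the final answer.)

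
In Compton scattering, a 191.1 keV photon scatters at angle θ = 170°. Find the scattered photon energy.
109.6848 keV

First convert energy to wavelength:
λ = hc/E, with hc ≈ 1239.842 keV·pm (i.e. 1239.842 eV·nm)

For E = 191.1 keV = 191100 eV:
λ = 1239.842 keV·pm / 191.1 keV
λ = 6.4879 pm

Calculate the Compton shift:
Δλ = λ_C(1 - cos(170°)) = 2.4263 × 1.9848
Δλ = 4.8158 pm

Final wavelength:
λ' = 6.4879 + 4.8158 = 11.3037 pm

Final energy:
E' = hc/λ' = 1239.842 / 11.3037 = 109.6848 keV

(Intermediate values are shown rounded; full precision is carried through to the final answer.)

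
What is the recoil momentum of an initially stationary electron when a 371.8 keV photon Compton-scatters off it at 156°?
2.7665e-22 kg·m/s

The electron is initially at rest, so by conservation of momentum:
p⃗_e = p⃗₀ − p⃗'  (incident photon momentum minus scattered photon momentum)

Photon momentum magnitudes (p = h/λ = E/c):
λ₀ = hc/E₀ = 3.3347 pm → p₀ = h/λ₀ = 1.9870e-22 kg·m/s
Δλ = λ_C(1 − cos 156°) = 4.6429 pm
λ' = 7.9776 pm → p' = h/λ' = 8.3059e-23 kg·m/s

The scattered photon makes angle θ = 156° with the incident direction, so by the law of cosines:
|p⃗_e|² = p₀² + p'² − 2p₀p'cos θ
|p⃗_e|² = (1.9870e-22)² + (8.3059e-23)² − 2·1.9870e-22·8.3059e-23·cos(156°)
|p⃗_e| = 2.7665e-22 kg·m/s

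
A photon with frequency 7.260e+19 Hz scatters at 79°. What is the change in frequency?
2.339e+19 Hz (decrease)

Convert frequency to wavelength (c = 299792458 m/s):
λ₀ = c/f₀ = 299792458/7.260e+19 = 4.1293727e-12 m = 4.1294 pm

Calculate Compton shift:
Δλ = λ_C(1 - cos(79°)) = 1.9633 pm

Final wavelength:
λ' = λ₀ + Δλ = 4.1294 + 1.9633 = 6.0927 pm

Final frequency:
f' = c/λ' = 299792458/6.0927211e-12 = 4.9205019e+19 Hz

Frequency shift (decrease):
Δf = f₀ - f' = 7.260e+19 - 4.9205019e+19 = 2.339e+19 Hz

(Intermediate values are shown rounded; full precision is carried through to the final answer.)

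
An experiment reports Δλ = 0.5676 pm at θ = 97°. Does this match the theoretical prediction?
No, inconsistent

Calculate the expected shift for θ = 97°:

Δλ_expected = λ_C(1 - cos(97°))
Δλ_expected = 2.4263 × (1 - cos(97°))
Δλ_expected = 2.4263 × 1.1219
Δλ_expected = 2.7220 pm

Given shift: 0.5676 pm
Expected shift: 2.7220 pm
Difference: 2.1544 pm

The values do not match. The given shift corresponds to θ ≈ 40.0°, not 97°.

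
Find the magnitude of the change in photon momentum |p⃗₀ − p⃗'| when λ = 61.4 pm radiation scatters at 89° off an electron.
1.4848e-23 kg·m/s

Photon momentum magnitude is p = h/λ.

Initial momentum:
p₀ = h/λ = 6.6261e-34/6.1400e-11 = 1.0792e-23 kg·m/s

After scattering:
λ' = λ + Δλ = 61.4 + 2.3840 = 63.7840 pm
p' = h/λ' = 6.6261e-34/6.3784e-11 = 1.0388e-23 kg·m/s

Momentum is a vector; the scattered photon's direction makes angle θ = 89° with the incident direction. The magnitude of the vector change Δp⃗ = p⃗₀ − p⃗' is found from the law of cosines:
|Δp⃗|² = p₀² + p'² − 2p₀p'cos θ
|Δp⃗|² = (1.0792e-23)² + (1.0388e-23)² − 2·1.0792e-23·1.0388e-23·cos(89°)
|Δp⃗| = 1.4848e-23 kg·m/s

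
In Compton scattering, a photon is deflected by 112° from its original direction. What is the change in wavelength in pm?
3.3352 pm

Using the Compton scattering formula:
Δλ = λ_C(1 - cos θ)

where λ_C = h/(m_e·c) ≈ 2.4263 pm is the Compton wavelength of an electron.

For θ = 112°:
cos(112°) = -0.3746
1 - cos(112°) = 1.3746

Δλ = 2.4263 × 1.3746
Δλ = 3.3352 pm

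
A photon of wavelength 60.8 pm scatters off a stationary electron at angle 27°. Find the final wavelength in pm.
61.0645 pm

Using the Compton scattering formula:
λ' = λ + Δλ = λ + λ_C(1 - cos θ)

Given:
- Initial wavelength λ = 60.8 pm
- Scattering angle θ = 27°
- Compton wavelength λ_C ≈ 2.4263 pm

Calculate the shift:
Δλ = 2.4263 × (1 - cos(27°))
Δλ = 2.4263 × 0.1090
Δλ = 0.2645 pm

Final wavelength:
λ' = 60.8 + 0.2645 = 61.0645 pm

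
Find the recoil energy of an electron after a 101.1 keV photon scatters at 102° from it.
19.5008 keV

By energy conservation: K_e = E_initial - E_final

First find the scattered photon energy:
Initial wavelength: λ = hc/E = 12.2635 pm
Compton shift: Δλ = λ_C(1 - cos(102°)) = 2.9308 pm
Final wavelength: λ' = 12.2635 + 2.9308 = 15.1943 pm
Final photon energy: E' = hc/λ' = 81.5992 keV

Electron kinetic energy:
K_e = E - E' = 101.1000 - 81.5992 = 19.5008 keV

(Intermediate values are shown rounded; full precision is carried through to the final answer.)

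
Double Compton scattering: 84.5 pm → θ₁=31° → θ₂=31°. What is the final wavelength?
85.1931 pm

Apply Compton shift twice:

First scattering at θ₁ = 31°:
Δλ₁ = λ_C(1 - cos(31°))
Δλ₁ = 2.4263 × 0.1428
Δλ₁ = 0.3466 pm

After first scattering:
λ₁ = 84.5 + 0.3466 = 84.8466 pm

Second scattering at θ₂ = 31°:
Δλ₂ = λ_C(1 - cos(31°))
Δλ₂ = 2.4263 × 0.1428
Δλ₂ = 0.3466 pm

Final wavelength:
λ₂ = 84.8466 + 0.3466 = 85.1931 pm

Total shift: Δλ_total = 0.3466 + 0.3466 = 0.6931 pm

(Intermediate values are shown rounded; full precision is carried through to the final answer.)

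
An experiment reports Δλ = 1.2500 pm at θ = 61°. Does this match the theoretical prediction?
Yes, consistent

Calculate the expected shift for θ = 61°:

Δλ_expected = λ_C(1 - cos(61°))
Δλ_expected = 2.4263 × (1 - cos(61°))
Δλ_expected = 2.4263 × 0.5152
Δλ_expected = 1.2500 pm

Given shift: 1.2500 pm
Expected shift: 1.2500 pm
Difference: 0.0000 pm

The values match. This is consistent with Compton scattering at the stated angle.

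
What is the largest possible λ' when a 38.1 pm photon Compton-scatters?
42.9526 pm (at θ = 180°)

The Compton shift is Δλ = λ_C(1 − cos θ).

Since cos θ ranges from −1 to 1, the factor (1 − cos θ) ranges from 0 to 2; the maximum shift occurs at θ = 180° (backscattering):
Δλ_max = 2λ_C = 2 × 2.4263 pm = 4.8526 pm

Maximum scattered wavelength:
λ'_max = λ₀ + Δλ_max = 38.1 + 4.8526 = 42.9526 pm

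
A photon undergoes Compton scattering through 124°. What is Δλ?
3.7831 pm

Using the Compton scattering formula:
Δλ = λ_C(1 - cos θ)

where λ_C = h/(m_e·c) ≈ 2.4263 pm is the Compton wavelength of an electron.

For θ = 124°:
cos(124°) = -0.5592
1 - cos(124°) = 1.5592

Δλ = 2.4263 × 1.5592
Δλ = 3.7831 pm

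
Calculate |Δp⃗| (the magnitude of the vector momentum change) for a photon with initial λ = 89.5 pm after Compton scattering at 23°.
2.9489e-24 kg·m/s

Photon momentum magnitude is p = h/λ.

Initial momentum:
p₀ = h/λ = 6.6261e-34/8.9500e-11 = 7.4034e-24 kg·m/s

After scattering:
λ' = λ + Δλ = 89.5 + 0.1929 = 89.6929 pm
p' = h/λ' = 6.6261e-34/8.9693e-11 = 7.3875e-24 kg·m/s

Momentum is a vector; the scattered photon's direction makes angle θ = 23° with the incident direction. The magnitude of the vector change Δp⃗ = p⃗₀ − p⃗' is found from the law of cosines:
|Δp⃗|² = p₀² + p'² − 2p₀p'cos θ
|Δp⃗|² = (7.4034e-24)² + (7.3875e-24)² − 2·7.4034e-24·7.3875e-24·cos(23°)
|Δp⃗| = 2.9489e-24 kg·m/s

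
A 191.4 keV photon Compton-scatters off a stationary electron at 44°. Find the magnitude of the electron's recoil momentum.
7.3547e-23 kg·m/s

The electron is initially at rest, so by conservation of momentum:
p⃗_e = p⃗₀ − p⃗'  (incident photon momentum minus scattered photon momentum)

Photon momentum magnitudes (p = h/λ = E/c):
λ₀ = hc/E₀ = 6.4778 pm → p₀ = h/λ₀ = 1.0229e-22 kg·m/s
Δλ = λ_C(1 − cos 44°) = 0.6810 pm
λ' = 7.1587 pm → p' = h/λ' = 9.2559e-23 kg·m/s

The scattered photon makes angle θ = 44° with the incident direction, so by the law of cosines:
|p⃗_e|² = p₀² + p'² − 2p₀p'cos θ
|p⃗_e|² = (1.0229e-22)² + (9.2559e-23)² − 2·1.0229e-22·9.2559e-23·cos(44°)
|p⃗_e| = 7.3547e-23 kg·m/s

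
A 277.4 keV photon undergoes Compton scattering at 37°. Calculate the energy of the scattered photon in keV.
250.0648 keV

First convert energy to wavelength:
λ = hc/E, with hc ≈ 1239.842 keV·pm (i.e. 1239.842 eV·nm)

For E = 277.4 keV = 277400 eV:
λ = 1239.842 keV·pm / 277.4 keV
λ = 4.4695 pm

Calculate the Compton shift:
Δλ = λ_C(1 - cos(37°)) = 2.4263 × 0.2014
Δλ = 0.4886 pm

Final wavelength:
λ' = 4.4695 + 0.4886 = 4.9581 pm

Final energy:
E' = hc/λ' = 1239.842 / 4.9581 = 250.0648 keV

(Intermediate values are shown rounded; full precision is carried through to the final answer.)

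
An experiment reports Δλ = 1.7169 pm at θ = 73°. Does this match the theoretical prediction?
Yes, consistent

Calculate the expected shift for θ = 73°:

Δλ_expected = λ_C(1 - cos(73°))
Δλ_expected = 2.4263 × (1 - cos(73°))
Δλ_expected = 2.4263 × 0.7076
Δλ_expected = 1.7169 pm

Given shift: 1.7169 pm
Expected shift: 1.7169 pm
Difference: 0.0000 pm

The values match. This is consistent with Compton scattering at the stated angle.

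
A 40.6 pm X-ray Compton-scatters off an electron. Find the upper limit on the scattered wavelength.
45.4526 pm (at θ = 180°)

The Compton shift is Δλ = λ_C(1 − cos θ).

Since cos θ ranges from −1 to 1, the factor (1 − cos θ) ranges from 0 to 2; the maximum shift occurs at θ = 180° (backscattering):
Δλ_max = 2λ_C = 2 × 2.4263 pm = 4.8526 pm

Maximum scattered wavelength:
λ'_max = λ₀ + Δλ_max = 40.6 + 4.8526 = 45.4526 pm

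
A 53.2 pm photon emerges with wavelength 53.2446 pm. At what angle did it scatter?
11.00°

First find the wavelength shift:
Δλ = λ' - λ = 53.2446 - 53.2 = 0.0446 pm

Using Δλ = λ_C(1 - cos θ), with λ_C = h/(m_e·c) ≈ 2.42631024 pm:
cos θ = 1 - Δλ/λ_C
cos θ = 1 - 0.0446/2.42631024
cos θ = 0.981618

θ = arccos(0.981618)
θ = 11.00°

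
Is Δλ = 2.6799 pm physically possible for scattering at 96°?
Yes, consistent

Calculate the expected shift for θ = 96°:

Δλ_expected = λ_C(1 - cos(96°))
Δλ_expected = 2.4263 × (1 - cos(96°))
Δλ_expected = 2.4263 × 1.1045
Δλ_expected = 2.6799 pm

Given shift: 2.6799 pm
Expected shift: 2.6799 pm
Difference: 0.0000 pm

The values match. This is consistent with Compton scattering at the stated angle.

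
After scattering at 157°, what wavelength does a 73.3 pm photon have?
77.9597 pm

Using the Compton scattering formula:
λ' = λ + Δλ = λ + λ_C(1 - cos θ)

Given:
- Initial wavelength λ = 73.3 pm
- Scattering angle θ = 157°
- Compton wavelength λ_C ≈ 2.4263 pm

Calculate the shift:
Δλ = 2.4263 × (1 - cos(157°))
Δλ = 2.4263 × 1.9205
Δλ = 4.6597 pm

Final wavelength:
λ' = 73.3 + 4.6597 = 77.9597 pm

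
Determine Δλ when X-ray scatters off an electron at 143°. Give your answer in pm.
4.3640 pm

Using the Compton scattering formula:
Δλ = λ_C(1 - cos θ)

where λ_C = h/(m_e·c) ≈ 2.4263 pm is the Compton wavelength of an electron.

For θ = 143°:
cos(143°) = -0.7986
1 - cos(143°) = 1.7986

Δλ = 2.4263 × 1.7986
Δλ = 4.3640 pm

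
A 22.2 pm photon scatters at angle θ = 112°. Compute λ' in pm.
25.5352 pm

Using the Compton scattering formula:
λ' = λ + Δλ = λ + λ_C(1 - cos θ)

Given:
- Initial wavelength λ = 22.2 pm
- Scattering angle θ = 112°
- Compton wavelength λ_C ≈ 2.4263 pm

Calculate the shift:
Δλ = 2.4263 × (1 - cos(112°))
Δλ = 2.4263 × 1.3746
Δλ = 3.3352 pm

Final wavelength:
λ' = 22.2 + 3.3352 = 25.5352 pm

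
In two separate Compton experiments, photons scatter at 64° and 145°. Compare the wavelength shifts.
145° produces the larger shift by a factor of 3.239

Calculate both shifts using Δλ = λ_C(1 - cos θ):

For θ₁ = 64°:
Δλ₁ = 2.4263 × (1 - cos(64°))
Δλ₁ = 2.4263 × 0.5616
Δλ₁ = 1.3627 pm

For θ₂ = 145°:
Δλ₂ = 2.4263 × (1 - cos(145°))
Δλ₂ = 2.4263 × 1.8192
Δλ₂ = 4.4138 pm

The 145° angle produces the larger shift.
Ratio: 4.4138/1.3627 = 3.239

(Intermediate values are shown rounded; full precision is carried through to the final answer.)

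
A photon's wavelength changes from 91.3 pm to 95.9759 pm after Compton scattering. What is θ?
158.00°

First find the wavelength shift:
Δλ = λ' - λ = 95.9759 - 91.3 = 4.6759 pm

Using Δλ = λ_C(1 - cos θ), with λ_C = h/(m_e·c) ≈ 2.42631024 pm:
cos θ = 1 - Δλ/λ_C
cos θ = 1 - 4.6759/2.42631024
cos θ = -0.927165

θ = arccos(-0.927165)
θ = 158.00°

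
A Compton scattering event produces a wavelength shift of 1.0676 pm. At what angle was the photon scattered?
55.94°

From the Compton formula Δλ = λ_C(1 - cos θ), we can solve for θ:

cos θ = 1 - Δλ/λ_C

Given:
- Δλ = 1.0676 pm
- λ_C = h/(m_e·c) ≈ 2.42631024 pm

cos θ = 1 - 1.0676/2.42631024
cos θ = 1 - 0.440010
cos θ = 0.559990

θ = arccos(0.559990)
θ = 55.94°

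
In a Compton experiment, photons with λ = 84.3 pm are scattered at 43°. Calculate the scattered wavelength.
84.9518 pm

Using the Compton scattering formula:
λ' = λ + Δλ = λ + λ_C(1 - cos θ)

Given:
- Initial wavelength λ = 84.3 pm
- Scattering angle θ = 43°
- Compton wavelength λ_C ≈ 2.4263 pm

Calculate the shift:
Δλ = 2.4263 × (1 - cos(43°))
Δλ = 2.4263 × 0.2686
Δλ = 0.6518 pm

Final wavelength:
λ' = 84.3 + 0.6518 = 84.9518 pm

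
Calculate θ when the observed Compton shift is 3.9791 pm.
129.79°

From the Compton formula Δλ = λ_C(1 - cos θ), we can solve for θ:

cos θ = 1 - Δλ/λ_C

Given:
- Δλ = 3.9791 pm
- λ_C = h/(m_e·c) ≈ 2.42631024 pm

cos θ = 1 - 3.9791/2.42631024
cos θ = 1 - 1.639980
cos θ = -0.639980

θ = arccos(-0.639980)
θ = 129.79°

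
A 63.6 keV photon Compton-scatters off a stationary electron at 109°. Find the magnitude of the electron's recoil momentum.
5.1500e-23 kg·m/s

The electron is initially at rest, so by conservation of momentum:
p⃗_e = p⃗₀ − p⃗'  (incident photon momentum minus scattered photon momentum)

Photon momentum magnitudes (p = h/λ = E/c):
λ₀ = hc/E₀ = 19.4944 pm → p₀ = h/λ₀ = 3.3990e-23 kg·m/s
Δλ = λ_C(1 − cos 109°) = 3.2162 pm
λ' = 22.7106 pm → p' = h/λ' = 2.9176e-23 kg·m/s

The scattered photon makes angle θ = 109° with the incident direction, so by the law of cosines:
|p⃗_e|² = p₀² + p'² − 2p₀p'cos θ
|p⃗_e|² = (3.3990e-23)² + (2.9176e-23)² − 2·3.3990e-23·2.9176e-23·cos(109°)
|p⃗_e| = 5.1500e-23 kg·m/s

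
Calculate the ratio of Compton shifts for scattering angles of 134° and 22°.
134° produces the larger shift by a factor of 23.273

Calculate both shifts using Δλ = λ_C(1 - cos θ):

For θ₁ = 22°:
Δλ₁ = 2.4263 × (1 - cos(22°))
Δλ₁ = 2.4263 × 0.0728
Δλ₁ = 0.1767 pm

For θ₂ = 134°:
Δλ₂ = 2.4263 × (1 - cos(134°))
Δλ₂ = 2.4263 × 1.6947
Δλ₂ = 4.1118 pm

The 134° angle produces the larger shift.
Ratio: 4.1118/0.1767 = 23.273

(Intermediate values are shown rounded; full precision is carried through to the final answer.)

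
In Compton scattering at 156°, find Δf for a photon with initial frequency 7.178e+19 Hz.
3.779e+19 Hz (decrease)

Convert frequency to wavelength (c = 299792458 m/s):
λ₀ = c/f₀ = 299792458/7.178e+19 = 4.1765458e-12 m = 4.1765 pm

Calculate Compton shift:
Δλ = λ_C(1 - cos(156°)) = 4.6429 pm

Final wavelength:
λ' = λ₀ + Δλ = 4.1765 + 4.6429 = 8.8194 pm

Final frequency:
f' = c/λ' = 299792458/8.8194007e-12 = 3.3992384e+19 Hz

Frequency shift (decrease):
Δf = f₀ - f' = 7.178e+19 - 3.3992384e+19 = 3.779e+19 Hz

(Intermediate values are shown rounded; full precision is carried through to the final answer.)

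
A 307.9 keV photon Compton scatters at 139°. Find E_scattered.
149.6628 keV

First convert energy to wavelength:
λ = hc/E, with hc ≈ 1239.842 keV·pm (i.e. 1239.842 eV·nm)

For E = 307.9 keV = 307900 eV:
λ = 1239.842 keV·pm / 307.9 keV
λ = 4.0268 pm

Calculate the Compton shift:
Δλ = λ_C(1 - cos(139°)) = 2.4263 × 1.7547
Δλ = 4.2575 pm

Final wavelength:
λ' = 4.0268 + 4.2575 = 8.2842 pm

Final energy:
E' = hc/λ' = 1239.842 / 8.2842 = 149.6628 keV

(Intermediate values are shown rounded; full precision is carried through to the final answer.)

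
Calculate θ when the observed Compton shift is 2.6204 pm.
94.59°

From the Compton formula Δλ = λ_C(1 - cos θ), we can solve for θ:

cos θ = 1 - Δλ/λ_C

Given:
- Δλ = 2.6204 pm
- λ_C = h/(m_e·c) ≈ 2.42631024 pm

cos θ = 1 - 2.6204/2.42631024
cos θ = 1 - 1.079994
cos θ = -0.079994

θ = arccos(-0.079994)
θ = 94.59°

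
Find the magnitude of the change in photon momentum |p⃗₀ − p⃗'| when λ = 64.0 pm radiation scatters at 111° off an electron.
1.6649e-23 kg·m/s

Photon momentum magnitude is p = h/λ.

Initial momentum:
p₀ = h/λ = 6.6261e-34/6.4000e-11 = 1.0353e-23 kg·m/s

After scattering:
λ' = λ + Δλ = 64.0 + 3.2958 = 67.2958 pm
p' = h/λ' = 6.6261e-34/6.7296e-11 = 9.8462e-24 kg·m/s

Momentum is a vector; the scattered photon's direction makes angle θ = 111° with the incident direction. The magnitude of the vector change Δp⃗ = p⃗₀ − p⃗' is found from the law of cosines:
|Δp⃗|² = p₀² + p'² − 2p₀p'cos θ
|Δp⃗|² = (1.0353e-23)² + (9.8462e-24)² − 2·1.0353e-23·9.8462e-24·cos(111°)
|Δp⃗| = 1.6649e-23 kg·m/s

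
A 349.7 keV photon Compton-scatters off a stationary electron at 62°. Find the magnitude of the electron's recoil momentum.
1.7224e-22 kg·m/s

The electron is initially at rest, so by conservation of momentum:
p⃗_e = p⃗₀ − p⃗'  (incident photon momentum minus scattered photon momentum)

Photon momentum magnitudes (p = h/λ = E/c):
λ₀ = hc/E₀ = 3.5454 pm → p₀ = h/λ₀ = 1.8689e-22 kg·m/s
Δλ = λ_C(1 − cos 62°) = 1.2872 pm
λ' = 4.8327 pm → p' = h/λ' = 1.3711e-22 kg·m/s

The scattered photon makes angle θ = 62° with the incident direction, so by the law of cosines:
|p⃗_e|² = p₀² + p'² − 2p₀p'cos θ
|p⃗_e|² = (1.8689e-22)² + (1.3711e-22)² − 2·1.8689e-22·1.3711e-22·cos(62°)
|p⃗_e| = 1.7224e-22 kg·m/s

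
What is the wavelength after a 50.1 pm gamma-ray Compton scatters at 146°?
54.5378 pm

Using the Compton scattering formula:
λ' = λ + Δλ = λ + λ_C(1 - cos θ)

Given:
- Initial wavelength λ = 50.1 pm
- Scattering angle θ = 146°
- Compton wavelength λ_C ≈ 2.4263 pm

Calculate the shift:
Δλ = 2.4263 × (1 - cos(146°))
Δλ = 2.4263 × 1.8290
Δλ = 4.4378 pm

Final wavelength:
λ' = 50.1 + 4.4378 = 54.5378 pm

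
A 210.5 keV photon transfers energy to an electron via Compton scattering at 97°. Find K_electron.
66.5330 keV

By energy conservation: K_e = E_initial - E_final

First find the scattered photon energy:
Initial wavelength: λ = hc/E = 5.8900 pm
Compton shift: Δλ = λ_C(1 - cos(97°)) = 2.7220 pm
Final wavelength: λ' = 5.8900 + 2.7220 = 8.6120 pm
Final photon energy: E' = hc/λ' = 143.9670 keV

Electron kinetic energy:
K_e = E - E' = 210.5000 - 143.9670 = 66.5330 keV

(Intermediate values are shown rounded; full precision is carried through to the final answer.)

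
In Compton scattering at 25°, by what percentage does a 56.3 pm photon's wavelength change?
0.4038%

Calculate the Compton shift:
Δλ = λ_C(1 - cos(25°))
Δλ = 2.4263 × (1 - cos(25°))
Δλ = 2.4263 × 0.0937
Δλ = 0.2273 pm

Percentage change:
(Δλ/λ₀) × 100 = (0.2273/56.3) × 100
= 0.4038%

(Intermediate values are shown rounded; full precision is carried through to the final answer.)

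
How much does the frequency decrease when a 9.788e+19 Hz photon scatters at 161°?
5.936e+19 Hz (decrease)

Convert frequency to wavelength (c = 299792458 m/s):
λ₀ = c/f₀ = 299792458/9.788e+19 = 3.0628572e-12 m = 3.0629 pm

Calculate Compton shift:
Δλ = λ_C(1 - cos(161°)) = 4.7204 pm

Final wavelength:
λ' = λ₀ + Δλ = 3.0629 + 4.7204 = 7.7833 pm

Final frequency:
f' = c/λ' = 299792458/7.7832888e-12 = 3.8517453e+19 Hz

Frequency shift (decrease):
Δf = f₀ - f' = 9.788e+19 - 3.8517453e+19 = 5.936e+19 Hz

(Intermediate values are shown rounded; full precision is carried through to the final answer.)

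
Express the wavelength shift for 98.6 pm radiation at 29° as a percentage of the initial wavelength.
0.3085%

Calculate the Compton shift:
Δλ = λ_C(1 - cos(29°))
Δλ = 2.4263 × (1 - cos(29°))
Δλ = 2.4263 × 0.1254
Δλ = 0.3042 pm

Percentage change:
(Δλ/λ₀) × 100 = (0.3042/98.6) × 100
= 0.3085%

(Intermediate values are shown rounded; full precision is carried through to the final answer.)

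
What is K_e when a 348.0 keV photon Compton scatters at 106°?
161.7776 keV

By energy conservation: K_e = E_initial - E_final

First find the scattered photon energy:
Initial wavelength: λ = hc/E = 3.5628 pm
Compton shift: Δλ = λ_C(1 - cos(106°)) = 3.0951 pm
Final wavelength: λ' = 3.5628 + 3.0951 = 6.6579 pm
Final photon energy: E' = hc/λ' = 186.2224 keV

Electron kinetic energy:
K_e = E - E' = 348.0000 - 186.2224 = 161.7776 keV

(Intermediate values are shown rounded; full precision is carried through to the final answer.)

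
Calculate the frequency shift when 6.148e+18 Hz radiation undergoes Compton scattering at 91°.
2.963e+17 Hz (decrease)

Convert frequency to wavelength (c = 299792458 m/s):
λ₀ = c/f₀ = 299792458/6.148e+18 = 4.8762599e-11 m = 48.7626 pm

Calculate Compton shift:
Δλ = λ_C(1 - cos(91°)) = 2.4687 pm

Final wavelength:
λ' = λ₀ + Δλ = 48.7626 + 2.4687 = 51.2313 pm

Final frequency:
f' = c/λ' = 299792458/5.1231254e-11 = 5.8517494e+18 Hz

Frequency shift (decrease):
Δf = f₀ - f' = 6.148e+18 - 5.8517494e+18 = 2.963e+17 Hz

(Intermediate values are shown rounded; full precision is carried through to the final answer.)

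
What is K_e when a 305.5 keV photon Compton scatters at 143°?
158.2932 keV

By energy conservation: K_e = E_initial - E_final

First find the scattered photon energy:
Initial wavelength: λ = hc/E = 4.0584 pm
Compton shift: Δλ = λ_C(1 - cos(143°)) = 4.3640 pm
Final wavelength: λ' = 4.0584 + 4.3640 = 8.4225 pm
Final photon energy: E' = hc/λ' = 147.2068 keV

Electron kinetic energy:
K_e = E - E' = 305.5000 - 147.2068 = 158.2932 keV

(Intermediate values are shown rounded; full precision is carried through to the final answer.)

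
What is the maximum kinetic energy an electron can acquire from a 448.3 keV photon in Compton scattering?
285.5542 keV

Maximum energy transfer occurs at θ = 180° (backscattering).

Initial photon: E₀ = 448.3 keV → λ₀ = 2.7657 pm

Maximum Compton shift (at 180°):
Δλ_max = 2λ_C = 2 × 2.4263 = 4.8526 pm

Final wavelength:
λ' = 2.7657 + 4.8526 = 7.6183 pm

Minimum photon energy (maximum energy to electron):
E'_min = hc/λ' = 162.7458 keV

Maximum electron kinetic energy:
K_max = E₀ - E'_min = 448.3000 - 162.7458 = 285.5542 keV

(Intermediate values are shown rounded; full precision is carried through to the final answer.)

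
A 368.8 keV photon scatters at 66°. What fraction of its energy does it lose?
0.2998 (or 29.98%)

Calculate initial and final photon energies:

Initial: E₀ = 368.8 keV → λ₀ = 3.3618 pm
Compton shift: Δλ = 1.4394 pm
Final wavelength: λ' = 4.8013 pm
Final energy: E' = 258.2322 keV

Fractional energy loss:
(E₀ - E')/E₀ = (368.8000 - 258.2322)/368.8000
= 110.5678/368.8000
= 0.2998
= 29.98%

(Intermediate values are shown rounded; full precision is carried through to the final answer.)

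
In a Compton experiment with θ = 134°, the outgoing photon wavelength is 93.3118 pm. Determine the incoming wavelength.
89.2000 pm

From λ' = λ + Δλ, we have λ = λ' - Δλ

First calculate the Compton shift:
Δλ = λ_C(1 - cos θ)
Δλ = 2.4263 × (1 - cos(134°))
Δλ = 2.4263 × 1.6947
Δλ = 4.1118 pm

Initial wavelength:
λ = λ' - Δλ
λ = 93.3118 - 4.1118
λ = 89.2000 pm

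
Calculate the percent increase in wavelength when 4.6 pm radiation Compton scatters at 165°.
103.6945%

Calculate the Compton shift:
Δλ = λ_C(1 - cos(165°))
Δλ = 2.4263 × (1 - cos(165°))
Δλ = 2.4263 × 1.9659
Δλ = 4.7699 pm

Percentage change:
(Δλ/λ₀) × 100 = (4.7699/4.6) × 100
= 103.6945%

(Intermediate values are shown rounded; full precision is carried through to the final answer.)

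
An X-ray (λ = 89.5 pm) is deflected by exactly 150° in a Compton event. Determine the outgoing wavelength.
94.0276 pm

Using the Compton formula: λ' = λ + λ_C(1 − cos θ)

For θ = 150°, cos θ = -√3/2 (exact) ≈ -0.8660, so:
1 − cos 150° = 1 − (-√3/2) ≈ 1.8660

Δλ = λ_C × 1.8660 = 2.4263 × 1.8660 = 4.5276 pm

λ' = 89.5 + 4.5276 = 94.0276 pm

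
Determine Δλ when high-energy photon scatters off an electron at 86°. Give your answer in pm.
2.2571 pm

Using the Compton scattering formula:
Δλ = λ_C(1 - cos θ)

where λ_C = h/(m_e·c) ≈ 2.4263 pm is the Compton wavelength of an electron.

For θ = 86°:
cos(86°) = 0.0698
1 - cos(86°) = 0.9302

Δλ = 2.4263 × 0.9302
Δλ = 2.2571 pm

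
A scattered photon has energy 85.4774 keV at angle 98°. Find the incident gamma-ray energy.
105.6000 keV

Convert final energy to wavelength (hc ≈ 1239.842 keV·pm):
λ' = hc/E' = 1239.842 / 85.4774 = 14.5049 pm

Calculate the Compton shift:
Δλ = λ_C(1 - cos(98°))
Δλ = 2.4263 × (1 - cos(98°))
Δλ = 2.7640 pm

Initial wavelength:
λ = λ' - Δλ = 14.5049 - 2.7640 = 11.7409 pm

Initial energy:
E = hc/λ = 1239.842 / 11.7409 = 105.6000 keV

(Intermediate values are shown rounded; full precision is carried through to the final answer.)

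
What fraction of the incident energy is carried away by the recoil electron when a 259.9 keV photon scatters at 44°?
0.1249 (or 12.49%)

Calculate initial and final photon energies:

Initial: E₀ = 259.9 keV → λ₀ = 4.7705 pm
Compton shift: Δλ = 0.6810 pm
Final wavelength: λ' = 5.4514 pm
Final energy: E' = 227.4344 keV

Fractional energy loss:
(E₀ - E')/E₀ = (259.9000 - 227.4344)/259.9000
= 32.4656/259.9000
= 0.1249
= 12.49%

(Intermediate values are shown rounded; full precision is carried through to the final answer.)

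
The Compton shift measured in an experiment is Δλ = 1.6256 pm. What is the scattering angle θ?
70.73°

From the Compton formula Δλ = λ_C(1 - cos θ), we can solve for θ:

cos θ = 1 - Δλ/λ_C

Given:
- Δλ = 1.6256 pm
- λ_C = h/(m_e·c) ≈ 2.42631024 pm

cos θ = 1 - 1.6256/2.42631024
cos θ = 1 - 0.669989
cos θ = 0.330011

θ = arccos(0.330011)
θ = 70.73°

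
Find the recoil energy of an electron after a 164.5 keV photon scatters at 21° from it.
3.4437 keV

By energy conservation: K_e = E_initial - E_final

First find the scattered photon energy:
Initial wavelength: λ = hc/E = 7.5370 pm
Compton shift: Δλ = λ_C(1 - cos(21°)) = 0.1612 pm
Final wavelength: λ' = 7.5370 + 0.1612 = 7.6982 pm
Final photon energy: E' = hc/λ' = 161.0563 keV

Electron kinetic energy:
K_e = E - E' = 164.5000 - 161.0563 = 3.4437 keV

(Intermediate values are shown rounded; full precision is carried through to the final answer.)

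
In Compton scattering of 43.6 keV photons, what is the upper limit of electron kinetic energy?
6.3556 keV

Maximum energy transfer occurs at θ = 180° (backscattering).

Initial photon: E₀ = 43.6 keV → λ₀ = 28.4367 pm

Maximum Compton shift (at 180°):
Δλ_max = 2λ_C = 2 × 2.4263 = 4.8526 pm

Final wavelength:
λ' = 28.4367 + 4.8526 = 33.2894 pm

Minimum photon energy (maximum energy to electron):
E'_min = hc/λ' = 37.2444 keV

Maximum electron kinetic energy:
K_max = E₀ - E'_min = 43.6000 - 37.2444 = 6.3556 keV

(Intermediate values are shown rounded; full precision is carried through to the final answer.)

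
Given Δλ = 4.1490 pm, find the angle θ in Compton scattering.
135.24°

From the Compton formula Δλ = λ_C(1 - cos θ), we can solve for θ:

cos θ = 1 - Δλ/λ_C

Given:
- Δλ = 4.1490 pm
- λ_C = h/(m_e·c) ≈ 2.42631024 pm

cos θ = 1 - 4.1490/2.42631024
cos θ = 1 - 1.710004
cos θ = -0.710004

θ = arccos(-0.710004)
θ = 135.24°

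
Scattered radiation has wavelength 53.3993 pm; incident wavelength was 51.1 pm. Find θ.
87.00°

First find the wavelength shift:
Δλ = λ' - λ = 53.3993 - 51.1 = 2.2993 pm

Using Δλ = λ_C(1 - cos θ), with λ_C = h/(m_e·c) ≈ 2.42631024 pm:
cos θ = 1 - Δλ/λ_C
cos θ = 1 - 2.2993/2.42631024
cos θ = 0.052347

θ = arccos(0.052347)
θ = 87.00°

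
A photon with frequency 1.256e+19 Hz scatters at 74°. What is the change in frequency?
8.614e+17 Hz (decrease)

Convert frequency to wavelength (c = 299792458 m/s):
λ₀ = c/f₀ = 299792458/1.256e+19 = 2.3868826e-11 m = 23.8688 pm

Calculate Compton shift:
Δλ = λ_C(1 - cos(74°)) = 1.7575 pm

Final wavelength:
λ' = λ₀ + Δλ = 23.8688 + 1.7575 = 25.6264 pm

Final frequency:
f' = c/λ' = 299792458/2.5626355e-11 = 1.1698599e+19 Hz

Frequency shift (decrease):
Δf = f₀ - f' = 1.256e+19 - 1.1698599e+19 = 8.614e+17 Hz

(Intermediate values are shown rounded; full precision is carried through to the final answer.)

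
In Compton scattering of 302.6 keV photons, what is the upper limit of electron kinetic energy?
164.0689 keV

Maximum energy transfer occurs at θ = 180° (backscattering).

Initial photon: E₀ = 302.6 keV → λ₀ = 4.0973 pm

Maximum Compton shift (at 180°):
Δλ_max = 2λ_C = 2 × 2.4263 = 4.8526 pm

Final wavelength:
λ' = 4.0973 + 4.8526 = 8.9499 pm

Minimum photon energy (maximum energy to electron):
E'_min = hc/λ' = 138.5311 keV

Maximum electron kinetic energy:
K_max = E₀ - E'_min = 302.6000 - 138.5311 = 164.0689 keV

(Intermediate values are shown rounded; full precision is carried through to the final answer.)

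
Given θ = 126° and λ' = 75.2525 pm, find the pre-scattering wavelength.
71.4000 pm

From λ' = λ + Δλ, we have λ = λ' - Δλ

First calculate the Compton shift:
Δλ = λ_C(1 - cos θ)
Δλ = 2.4263 × (1 - cos(126°))
Δλ = 2.4263 × 1.5878
Δλ = 3.8525 pm

Initial wavelength:
λ = λ' - Δλ
λ = 75.2525 - 3.8525
λ = 71.4000 pm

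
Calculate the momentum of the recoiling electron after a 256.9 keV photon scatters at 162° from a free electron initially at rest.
2.0434e-22 kg·m/s

The electron is initially at rest, so by conservation of momentum:
p⃗_e = p⃗₀ − p⃗'  (incident photon momentum minus scattered photon momentum)

Photon momentum magnitudes (p = h/λ = E/c):
λ₀ = hc/E₀ = 4.8262 pm → p₀ = h/λ₀ = 1.3729e-22 kg·m/s
Δλ = λ_C(1 − cos 162°) = 4.7339 pm
λ' = 9.5600 pm → p' = h/λ' = 6.9310e-23 kg·m/s

The scattered photon makes angle θ = 162° with the incident direction, so by the law of cosines:
|p⃗_e|² = p₀² + p'² − 2p₀p'cos θ
|p⃗_e|² = (1.3729e-22)² + (6.9310e-23)² − 2·1.3729e-22·6.9310e-23·cos(162°)
|p⃗_e| = 2.0434e-22 kg·m/s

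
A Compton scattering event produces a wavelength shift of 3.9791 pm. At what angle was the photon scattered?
129.79°

From the Compton formula Δλ = λ_C(1 - cos θ), we can solve for θ:

cos θ = 1 - Δλ/λ_C

Given:
- Δλ = 3.9791 pm
- λ_C = h/(m_e·c) ≈ 2.42631024 pm

cos θ = 1 - 3.9791/2.42631024
cos θ = 1 - 1.639980
cos θ = -0.639980

θ = arccos(-0.639980)
θ = 129.79°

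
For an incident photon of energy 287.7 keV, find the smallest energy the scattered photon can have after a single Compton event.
135.3227 keV (at θ = 180°)

The scattered photon has minimum energy when its wavelength is maximum, i.e., when the Compton shift Δλ = λ_C(1 − cos θ) is maximum. This occurs at θ = 180° (backscattering), giving Δλ_max = 2λ_C = 4.8526 pm.

Initial wavelength: λ₀ = hc/E₀ = 4.3095 pm
Maximum final wavelength: λ'_max = λ₀ + 2λ_C = 4.3095 + 4.8526 = 9.1621 pm
Minimum final energy: E'_min = hc/λ'_max = 135.3227 keV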